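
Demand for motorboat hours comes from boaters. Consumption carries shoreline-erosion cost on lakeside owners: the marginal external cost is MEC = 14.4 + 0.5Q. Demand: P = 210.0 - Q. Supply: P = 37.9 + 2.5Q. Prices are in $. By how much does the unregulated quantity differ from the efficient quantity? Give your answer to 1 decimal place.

Market equilibrium (private): 37.9 + 2.5Q = 210.0 - Q → Q_m = 49.1714.
Social marginal benefit = demand − MEC = 195.6 - 1.5Q.
Set SMB = MC: 195.6 - 1.5Q = 37.9 + 2.5Q → Q* = 39.4250.
Gap = |49.1714 − 39.4250| = 9.7464.

9.7 units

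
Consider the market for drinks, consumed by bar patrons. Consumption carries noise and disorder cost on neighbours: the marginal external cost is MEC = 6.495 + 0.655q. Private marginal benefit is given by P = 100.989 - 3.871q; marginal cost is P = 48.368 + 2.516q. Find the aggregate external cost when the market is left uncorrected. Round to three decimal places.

75.741

Market equilibrium (private): 48.368 + 2.516q = 100.989 - 3.871q → q_m = 8.2388.
Total external cost = ∫₀^{q_m} (6.495 + 0.655q) dq = 6.495×8.2388 + ½×0.655×8.2388² = 75.7410.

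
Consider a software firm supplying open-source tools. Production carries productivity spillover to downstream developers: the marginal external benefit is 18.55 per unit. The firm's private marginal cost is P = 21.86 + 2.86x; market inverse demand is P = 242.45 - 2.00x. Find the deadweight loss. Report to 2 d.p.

DWL = 35.40

Market equilibrium (private): 21.86 + 2.86x = 242.45 - 2.00x → x_m = 45.3889.
Social marginal cost = private MC − MEB = 3.31 + 2.86x.
Set SMC = demand: 3.31 + 2.86x = 242.45 - 2.00x → x* = 49.2058.
The welfare-loss triangle has base |x_m − x*| and height MEB(x_m) (the vertical gap between SMC and demand is zero at x* and MEB at x_m).
DWL = ½ × 3.8169 × 18.5500 = 35.4017.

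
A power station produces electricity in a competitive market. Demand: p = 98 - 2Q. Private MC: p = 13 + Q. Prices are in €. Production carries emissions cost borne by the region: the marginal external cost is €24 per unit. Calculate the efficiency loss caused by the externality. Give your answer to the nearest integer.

Market equilibrium (private): 13 + Q = 98 - 2Q → Q_m = 28.3333.
Social marginal cost = private MC + MEC = 37 + Q.
Set SMC = demand: 37 + Q = 98 - 2Q → Q* = 20.3333.
The loss is the area between SMC and demand from Q* to Q_m; with linear curves that's a triangle of height MEC(Q_m).
DWL = ½ × 8.0000 × 24.0000 = 96.0000.

DWL = €96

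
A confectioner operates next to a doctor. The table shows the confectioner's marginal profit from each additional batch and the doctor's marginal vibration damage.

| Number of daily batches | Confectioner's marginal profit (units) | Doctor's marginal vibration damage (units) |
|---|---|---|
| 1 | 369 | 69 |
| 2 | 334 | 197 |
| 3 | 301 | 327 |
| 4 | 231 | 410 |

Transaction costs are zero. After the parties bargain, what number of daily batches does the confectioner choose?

Bargaining reaches the level where marginal profit last exceeds marginal vibration damage.
That holds through level 2 (334 ≥ 197) but not at 3 (301 < 327).

2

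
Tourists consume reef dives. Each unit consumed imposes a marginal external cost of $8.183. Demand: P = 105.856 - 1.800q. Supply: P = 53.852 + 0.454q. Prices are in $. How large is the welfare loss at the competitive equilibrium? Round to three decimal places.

Market equilibrium (private): 53.852 + 0.454q = 105.856 - 1.800q → q_m = 23.0719.
Social marginal benefit = demand − MEC = 97.673 - 1.800q.
Set SMB = MC: 97.673 - 1.800q = 53.852 + 0.454q → q* = 19.4414.
Between q* and q_m the wedge MC − SMB runs linearly from 0 to MEC(q_m), so the loss is a triangle.
DWL = ½ × 3.6305 × 8.1830 = 14.8542.

DWL = $14.854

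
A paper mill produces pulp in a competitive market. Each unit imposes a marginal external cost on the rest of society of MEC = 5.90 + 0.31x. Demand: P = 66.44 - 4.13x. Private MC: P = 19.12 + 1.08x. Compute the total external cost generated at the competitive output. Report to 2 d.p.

Market equilibrium (private): 19.12 + 1.08x = 66.44 - 4.13x → x_m = 9.0825.
Total external cost = ∫₀^{x_m} (5.90 + 0.31x) dx = 5.90×9.0825 + ½×0.31×9.0825² = 66.3730.

66.37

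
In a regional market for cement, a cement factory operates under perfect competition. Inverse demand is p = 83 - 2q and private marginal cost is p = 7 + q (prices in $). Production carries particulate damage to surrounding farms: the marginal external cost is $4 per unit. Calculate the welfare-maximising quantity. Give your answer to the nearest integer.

q* = 24

Social marginal cost = private MC + MEC = 11 + q.
Set SMC = demand: 11 + q = 83 - 2q → q* = 24.0000.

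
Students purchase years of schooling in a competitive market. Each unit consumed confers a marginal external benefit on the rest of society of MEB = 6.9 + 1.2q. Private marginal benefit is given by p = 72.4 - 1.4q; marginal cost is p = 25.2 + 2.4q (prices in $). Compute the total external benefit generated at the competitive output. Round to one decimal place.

$178.3

Market equilibrium (private): 25.2 + 2.4q = 72.4 - 1.4q → q_m = 12.4211.
Total external benefit = ∫₀^{q_m} (6.9 + 1.2q) dq = 6.9×12.4211 + ½×1.2×12.4211² = 178.2758.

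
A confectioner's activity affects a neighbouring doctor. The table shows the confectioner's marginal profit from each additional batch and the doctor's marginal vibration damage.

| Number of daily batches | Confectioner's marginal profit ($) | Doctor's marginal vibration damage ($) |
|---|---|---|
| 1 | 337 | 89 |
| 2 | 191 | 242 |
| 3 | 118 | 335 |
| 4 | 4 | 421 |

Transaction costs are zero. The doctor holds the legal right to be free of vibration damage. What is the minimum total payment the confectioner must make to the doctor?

Efficient level: marginal profit ≥ marginal vibration damage through level 1, so k* = 1.
With the doctor holding the right, the confectioner must at least compensate total damage at k*: 89 = 89.

$89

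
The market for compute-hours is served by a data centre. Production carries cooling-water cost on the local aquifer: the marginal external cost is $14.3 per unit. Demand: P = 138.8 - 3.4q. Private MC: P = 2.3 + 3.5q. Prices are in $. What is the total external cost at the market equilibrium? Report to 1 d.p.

Market equilibrium (private): 2.3 + 3.5q = 138.8 - 3.4q → q_m = 19.7826.
Total external cost = MEC × q_m = 14.3 × 19.7826 = 282.8912.

$282.9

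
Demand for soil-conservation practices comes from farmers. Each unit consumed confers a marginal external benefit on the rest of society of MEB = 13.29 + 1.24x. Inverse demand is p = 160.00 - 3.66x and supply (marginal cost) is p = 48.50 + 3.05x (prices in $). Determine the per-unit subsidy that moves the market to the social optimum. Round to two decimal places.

Social marginal benefit = demand + MEB = 173.29 - 2.42x.
Set SMB = MC: 173.29 - 2.42x = 48.50 + 3.05x → x* = 22.8135.
The Pigouvian subsidy equals MEB at x*: 13.29 + 1.24×22.8135 = 41.5787.

subsidy = $41.58 per unit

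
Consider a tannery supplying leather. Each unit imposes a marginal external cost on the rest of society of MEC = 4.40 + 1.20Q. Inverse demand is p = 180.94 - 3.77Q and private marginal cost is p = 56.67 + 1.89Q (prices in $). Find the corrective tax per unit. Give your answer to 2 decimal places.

tax = $25.37 per unit

Social marginal cost = private MC + MEC = 61.07 + 3.09Q.
Set SMC = demand: 61.07 + 3.09Q = 180.94 - 3.77Q → Q* = 17.4738.
The Pigouvian tax equals MEC at Q*: 4.40 + 1.20×17.4738 = 25.3686.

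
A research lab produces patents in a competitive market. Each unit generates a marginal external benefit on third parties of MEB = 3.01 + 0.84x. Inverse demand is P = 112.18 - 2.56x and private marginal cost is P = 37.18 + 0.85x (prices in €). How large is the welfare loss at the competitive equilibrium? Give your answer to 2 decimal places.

DWL = €89.81

Market equilibrium (private): 37.18 + 0.85x = 112.18 - 2.56x → x_m = 21.9941.
Social marginal cost = private MC − MEB = 34.17 + 0.01x.
Set SMC = demand: 34.17 + 0.01x = 112.18 - 2.56x → x* = 30.3541.
Between x* and x_m the wedge demand − SMC runs linearly from 0 to MEB(x_m), so the loss is a triangle.
DWL = ½ × 8.3600 × 21.4851 = 89.8077.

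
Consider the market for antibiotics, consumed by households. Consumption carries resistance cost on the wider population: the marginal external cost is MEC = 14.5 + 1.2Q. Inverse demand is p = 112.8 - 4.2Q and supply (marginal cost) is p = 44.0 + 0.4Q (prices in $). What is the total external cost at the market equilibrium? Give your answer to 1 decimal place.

Market equilibrium (private): 44.0 + 0.4Q = 112.8 - 4.2Q → Q_m = 14.9565.
Total external cost = ∫₀^{Q_m} (14.5 + 1.2Q) dQ = 14.5×14.9565 + ½×1.2×14.9565² = 351.0874.

$351.1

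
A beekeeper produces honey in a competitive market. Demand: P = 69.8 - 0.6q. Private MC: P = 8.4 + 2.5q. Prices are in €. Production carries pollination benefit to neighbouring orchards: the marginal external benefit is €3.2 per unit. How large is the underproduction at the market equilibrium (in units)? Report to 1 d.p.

1.0 units

Market equilibrium (private): 8.4 + 2.5q = 69.8 - 0.6q → q_m = 19.8065.
Social marginal cost = private MC − MEB = 5.2 + 2.5q.
Set SMC = demand: 5.2 + 2.5q = 69.8 - 0.6q → q* = 20.8387.
Gap = |19.8065 − 20.8387| = 1.0322.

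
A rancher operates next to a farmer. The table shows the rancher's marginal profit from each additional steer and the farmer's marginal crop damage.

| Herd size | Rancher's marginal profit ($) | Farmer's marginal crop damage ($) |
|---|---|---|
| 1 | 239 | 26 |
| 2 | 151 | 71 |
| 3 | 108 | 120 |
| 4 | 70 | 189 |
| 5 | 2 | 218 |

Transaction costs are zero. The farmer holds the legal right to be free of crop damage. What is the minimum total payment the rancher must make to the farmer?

Efficient level: marginal profit ≥ marginal crop damage through level 2, so k* = 2.
With the farmer holding the right, the rancher must at least compensate total damage at k*: 26 + 71 = 97.

$97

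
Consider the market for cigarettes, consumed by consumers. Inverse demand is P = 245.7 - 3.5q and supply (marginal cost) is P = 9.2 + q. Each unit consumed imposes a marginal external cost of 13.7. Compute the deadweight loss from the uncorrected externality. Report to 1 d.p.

Market equilibrium (private): 9.2 + q = 245.7 - 3.5q → q_m = 52.5556.
Social marginal benefit = demand − MEC = 232.0 - 3.5q.
Set SMB = MC: 232.0 - 3.5q = 9.2 + q → q* = 49.5111.
The welfare-loss triangle has base |q_m − q*| and height MEC(q_m) (the vertical gap between SMB and MC is zero at q* and MEC at q_m).
DWL = ½ × 3.0445 × 13.7000 = 20.8548.

DWL = 20.9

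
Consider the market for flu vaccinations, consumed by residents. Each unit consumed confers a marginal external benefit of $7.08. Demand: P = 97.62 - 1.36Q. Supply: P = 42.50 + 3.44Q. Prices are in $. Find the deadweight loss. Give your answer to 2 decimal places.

Market equilibrium (private): 42.50 + 3.44Q = 97.62 - 1.36Q → Q_m = 11.4833.
Social marginal benefit = demand + MEB = 104.70 - 1.36Q.
Set SMB = MC: 104.70 - 1.36Q = 42.50 + 3.44Q → Q* = 12.9583.
Between Q* and Q_m the wedge SMB − MC runs linearly from 0 to MEB(Q_m), so the loss is a triangle.
DWL = ½ × 1.4750 × 7.0800 = 5.2215.

DWL = $5.22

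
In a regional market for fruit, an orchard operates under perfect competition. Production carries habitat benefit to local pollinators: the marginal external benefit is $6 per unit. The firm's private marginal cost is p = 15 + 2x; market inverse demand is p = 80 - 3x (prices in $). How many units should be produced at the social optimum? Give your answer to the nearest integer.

x* = 14

Social marginal cost = private MC − MEB = 9 + 2x.
Set SMC = demand: 9 + 2x = 80 - 3x → x* = 14.2000.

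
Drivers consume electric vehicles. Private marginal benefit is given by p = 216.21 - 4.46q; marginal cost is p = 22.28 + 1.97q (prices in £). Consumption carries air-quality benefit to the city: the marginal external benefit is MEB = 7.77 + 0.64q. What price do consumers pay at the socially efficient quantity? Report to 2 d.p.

P = £60.84

Social marginal benefit = demand + MEB = 223.98 - 3.82q.
Set SMB = MC: 223.98 - 3.82q = 22.28 + 1.97q → q* = 34.8359.
Consumer price on the demand curve at q*: 216.21 − 4.46×34.8359 = 60.8419.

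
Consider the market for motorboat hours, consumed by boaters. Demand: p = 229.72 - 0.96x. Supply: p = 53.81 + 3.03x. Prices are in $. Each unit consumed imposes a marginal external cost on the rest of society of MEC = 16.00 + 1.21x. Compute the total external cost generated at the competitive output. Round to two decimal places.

$1881.36

Market equilibrium (private): 53.81 + 3.03x = 229.72 - 0.96x → x_m = 44.0877.
Total external cost = ∫₀^{x_m} (16.00 + 1.21x) dx = 16.00×44.0877 + ½×1.21×44.0877² = 1881.3570.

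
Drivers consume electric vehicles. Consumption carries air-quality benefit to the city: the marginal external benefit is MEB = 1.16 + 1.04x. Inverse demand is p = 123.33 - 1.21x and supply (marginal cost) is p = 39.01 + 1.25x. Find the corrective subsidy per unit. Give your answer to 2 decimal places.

subsidy = 63.77 per unit

Social marginal benefit = demand + MEB = 124.49 - 0.17x.
Set SMB = MC: 124.49 - 0.17x = 39.01 + 1.25x → x* = 60.1972.
The Pigouvian subsidy equals MEB at x*: 1.16 + 1.04×60.1972 = 63.7651.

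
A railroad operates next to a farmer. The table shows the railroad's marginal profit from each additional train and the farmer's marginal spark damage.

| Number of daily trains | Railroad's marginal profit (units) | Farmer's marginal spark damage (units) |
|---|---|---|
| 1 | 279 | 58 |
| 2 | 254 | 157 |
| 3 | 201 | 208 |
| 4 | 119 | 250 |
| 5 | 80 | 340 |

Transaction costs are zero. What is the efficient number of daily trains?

2

Bargaining reaches the level where marginal profit last exceeds marginal spark damage.
That holds through level 2 (254 ≥ 157) but not at 3 (201 < 208).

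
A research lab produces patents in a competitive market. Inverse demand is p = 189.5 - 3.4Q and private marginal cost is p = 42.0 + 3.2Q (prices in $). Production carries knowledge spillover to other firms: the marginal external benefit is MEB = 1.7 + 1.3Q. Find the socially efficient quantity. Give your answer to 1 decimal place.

Social marginal cost = private MC − MEB = 40.3 + 1.9Q.
Set SMC = demand: 40.3 + 1.9Q = 189.5 - 3.4Q → Q* = 28.1509.

Q* = 28.2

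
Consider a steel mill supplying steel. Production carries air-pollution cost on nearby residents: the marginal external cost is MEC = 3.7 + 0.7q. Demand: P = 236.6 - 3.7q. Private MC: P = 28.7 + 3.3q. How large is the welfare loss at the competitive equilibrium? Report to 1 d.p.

DWL = 38.9

Market equilibrium (private): 28.7 + 3.3q = 236.6 - 3.7q → q_m = 29.7000.
Social marginal cost = private MC + MEC = 32.4 + 4.0q.
Set SMC = demand: 32.4 + 4.0q = 236.6 - 3.7q → q* = 26.5195.
Between q* and q_m the wedge SMC − demand runs linearly from 0 to MEC(q_m), so the loss is a triangle.
DWL = ½ × 3.1805 × 24.4900 = 38.9452.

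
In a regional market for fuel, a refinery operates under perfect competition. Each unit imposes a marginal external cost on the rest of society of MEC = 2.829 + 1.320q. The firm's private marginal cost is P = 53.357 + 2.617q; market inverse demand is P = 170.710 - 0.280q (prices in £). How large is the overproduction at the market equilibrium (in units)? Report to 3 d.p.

13.351 units

Market equilibrium (private): 53.357 + 2.617q = 170.710 - 0.280q → q_m = 40.5085.
Social marginal cost = private MC + MEC = 56.186 + 3.937q.
Set SMC = demand: 56.186 + 3.937q = 170.710 - 0.280q → q* = 27.1577.
Gap = |40.5085 − 27.1577| = 13.3508.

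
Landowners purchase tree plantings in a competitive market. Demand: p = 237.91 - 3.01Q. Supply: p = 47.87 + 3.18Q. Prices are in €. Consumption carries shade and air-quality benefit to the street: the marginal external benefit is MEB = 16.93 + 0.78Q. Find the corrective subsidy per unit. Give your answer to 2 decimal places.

Social marginal benefit = demand + MEB = 254.84 - 2.23Q.
Set SMB = MC: 254.84 - 2.23Q = 47.87 + 3.18Q → Q* = 38.2569.
The Pigouvian subsidy equals MEB at Q*: 16.93 + 0.78×38.2569 = 46.7704.

subsidy = €46.77 per unit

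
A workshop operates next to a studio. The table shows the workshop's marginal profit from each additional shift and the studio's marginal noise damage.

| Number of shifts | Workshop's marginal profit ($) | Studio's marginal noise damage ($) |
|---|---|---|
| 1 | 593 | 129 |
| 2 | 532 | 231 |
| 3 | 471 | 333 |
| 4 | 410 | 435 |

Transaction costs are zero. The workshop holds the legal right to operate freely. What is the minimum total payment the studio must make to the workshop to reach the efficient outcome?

Left alone the workshop would choose level 4 (marginal profit stays positive).
Efficient level: k* = 3 (marginal profit ≥ marginal noise damage through 3).
The studio must at least cover the workshop's forgone profit from cutting 4→3: 410 = 410.

$410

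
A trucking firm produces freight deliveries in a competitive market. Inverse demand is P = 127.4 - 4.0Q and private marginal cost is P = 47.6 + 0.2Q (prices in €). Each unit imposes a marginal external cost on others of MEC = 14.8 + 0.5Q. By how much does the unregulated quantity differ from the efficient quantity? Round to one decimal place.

5.2 units

Market equilibrium (private): 47.6 + 0.2Q = 127.4 - 4.0Q → Q_m = 19.0000.
Social marginal cost = private MC + MEC = 62.4 + 0.7Q.
Set SMC = demand: 62.4 + 0.7Q = 127.4 - 4.0Q → Q* = 13.8298.
Gap = |19.0000 − 13.8298| = 5.1702.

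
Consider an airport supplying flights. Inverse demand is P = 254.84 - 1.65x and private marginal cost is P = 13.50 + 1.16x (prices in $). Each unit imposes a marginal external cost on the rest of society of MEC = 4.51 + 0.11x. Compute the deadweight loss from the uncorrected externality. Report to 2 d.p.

DWL = $33.36

Market equilibrium (private): 13.50 + 1.16x = 254.84 - 1.65x → x_m = 85.8861.
Social marginal cost = private MC + MEC = 18.01 + 1.27x.
Set SMC = demand: 18.01 + 1.27x = 254.84 - 1.65x → x* = 81.1062.
Between x* and x_m the wedge SMC − demand runs linearly from 0 to MEC(x_m), so the loss is a triangle.
DWL = ½ × 4.7799 × 13.9575 = 33.3577.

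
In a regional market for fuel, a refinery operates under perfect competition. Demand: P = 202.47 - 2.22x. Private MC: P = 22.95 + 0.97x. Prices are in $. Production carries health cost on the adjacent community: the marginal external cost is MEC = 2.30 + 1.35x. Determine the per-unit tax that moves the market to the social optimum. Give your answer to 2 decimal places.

Social marginal cost = private MC + MEC = 25.25 + 2.32x.
Set SMC = demand: 25.25 + 2.32x = 202.47 - 2.22x → x* = 39.0352.
The Pigouvian tax equals MEC at x*: 2.30 + 1.35×39.0352 = 54.9975.

tax = $55.00 per unit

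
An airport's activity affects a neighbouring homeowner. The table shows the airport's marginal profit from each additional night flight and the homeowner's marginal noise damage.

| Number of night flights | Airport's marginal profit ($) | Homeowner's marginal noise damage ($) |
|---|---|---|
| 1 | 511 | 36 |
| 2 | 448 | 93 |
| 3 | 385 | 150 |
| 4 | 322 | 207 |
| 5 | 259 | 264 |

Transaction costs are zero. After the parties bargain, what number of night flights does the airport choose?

Bargaining reaches the level where marginal profit last exceeds marginal noise damage.
That holds through level 4 (322 ≥ 207) but not at 5 (259 < 264).

4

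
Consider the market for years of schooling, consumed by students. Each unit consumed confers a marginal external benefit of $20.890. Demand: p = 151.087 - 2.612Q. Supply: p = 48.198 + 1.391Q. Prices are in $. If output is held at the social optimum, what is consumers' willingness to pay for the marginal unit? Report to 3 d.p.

P = $70.320

Social marginal benefit = demand + MEB = 171.977 - 2.612Q.
Set SMB = MC: 171.977 - 2.612Q = 48.198 + 1.391Q → Q* = 30.9216.
Consumer price on the demand curve at Q*: 151.087 − 2.612×30.9216 = 70.3198.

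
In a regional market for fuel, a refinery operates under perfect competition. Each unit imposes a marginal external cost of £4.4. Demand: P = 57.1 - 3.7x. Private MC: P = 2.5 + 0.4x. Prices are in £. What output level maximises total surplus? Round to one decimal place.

x* = 12.2

Social marginal cost = private MC + MEC = 6.9 + 0.4x.
Set SMC = demand: 6.9 + 0.4x = 57.1 - 3.7x → x* = 12.2439.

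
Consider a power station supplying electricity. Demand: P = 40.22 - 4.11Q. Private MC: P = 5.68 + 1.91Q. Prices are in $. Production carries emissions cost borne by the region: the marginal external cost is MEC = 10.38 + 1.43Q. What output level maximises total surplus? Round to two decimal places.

Q* = 3.24

Social marginal cost = private MC + MEC = 16.06 + 3.34Q.
Set SMC = demand: 16.06 + 3.34Q = 40.22 - 4.11Q → Q* = 3.2430.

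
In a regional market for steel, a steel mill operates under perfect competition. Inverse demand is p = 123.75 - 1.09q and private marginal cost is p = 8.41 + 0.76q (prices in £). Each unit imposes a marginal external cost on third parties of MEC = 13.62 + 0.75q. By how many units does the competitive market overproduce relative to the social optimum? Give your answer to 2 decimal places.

23.22 units

Market equilibrium (private): 8.41 + 0.76q = 123.75 - 1.09q → q_m = 62.3459.
Social marginal cost = private MC + MEC = 22.03 + 1.51q.
Set SMC = demand: 22.03 + 1.51q = 123.75 - 1.09q → q* = 39.1231.
Gap = |62.3459 − 39.1231| = 23.2228.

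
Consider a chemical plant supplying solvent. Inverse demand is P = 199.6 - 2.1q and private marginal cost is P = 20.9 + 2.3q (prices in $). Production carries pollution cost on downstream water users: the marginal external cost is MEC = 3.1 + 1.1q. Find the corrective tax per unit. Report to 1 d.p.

Social marginal cost = private MC + MEC = 24.0 + 3.4q.
Set SMC = demand: 24.0 + 3.4q = 199.6 - 2.1q → q* = 31.9273.
The Pigouvian tax equals MEC at q*: 3.1 + 1.1×31.9273 = 38.2200.

tax = $38.2 per unit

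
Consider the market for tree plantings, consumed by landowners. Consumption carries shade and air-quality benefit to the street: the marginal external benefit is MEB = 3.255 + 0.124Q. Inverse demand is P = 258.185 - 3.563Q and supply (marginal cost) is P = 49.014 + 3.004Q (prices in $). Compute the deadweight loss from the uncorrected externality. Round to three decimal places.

DWL = $4.028

Market equilibrium (private): 49.014 + 3.004Q = 258.185 - 3.563Q → Q_m = 31.8518.
Social marginal benefit = demand + MEB = 261.440 - 3.439Q.
Set SMB = MC: 261.440 - 3.439Q = 49.014 + 3.004Q → Q* = 32.9700.
Height of the DWL triangle at Q_m is SMB(Q_m) − MC(Q_m) = MEB(Q_m) = 7.2046.
DWL = ½ × 1.1182 × 7.2046 = 4.0281.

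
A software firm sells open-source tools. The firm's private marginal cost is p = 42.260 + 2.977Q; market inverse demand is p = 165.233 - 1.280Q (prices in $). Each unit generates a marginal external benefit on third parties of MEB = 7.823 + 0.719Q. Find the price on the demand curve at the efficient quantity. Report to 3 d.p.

Social marginal cost = private MC − MEB = 34.437 + 2.258Q.
Set SMC = demand: 34.437 + 2.258Q = 165.233 - 1.280Q → Q* = 36.9689.
Consumer price on the demand curve at Q*: 165.233 − 1.280×36.9689 = 117.9128.

P = $117.913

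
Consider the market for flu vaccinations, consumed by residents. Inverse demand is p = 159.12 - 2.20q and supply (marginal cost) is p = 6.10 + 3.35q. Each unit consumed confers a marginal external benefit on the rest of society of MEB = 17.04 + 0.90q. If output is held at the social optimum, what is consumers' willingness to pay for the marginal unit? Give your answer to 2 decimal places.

Social marginal benefit = demand + MEB = 176.16 - 1.30q.
Set SMB = MC: 176.16 - 1.30q = 6.10 + 3.35q → q* = 36.5720.
Consumer price on the demand curve at q*: 159.12 − 2.20×36.5720 = 78.6616.

P = 78.66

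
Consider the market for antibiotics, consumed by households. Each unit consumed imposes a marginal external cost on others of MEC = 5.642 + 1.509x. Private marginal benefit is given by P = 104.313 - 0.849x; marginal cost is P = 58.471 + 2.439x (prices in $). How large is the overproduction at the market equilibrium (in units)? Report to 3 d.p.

5.562 units

Market equilibrium (private): 58.471 + 2.439x = 104.313 - 0.849x → x_m = 13.9422.
Social marginal benefit = demand − MEC = 98.671 - 2.358x.
Set SMB = MC: 98.671 - 2.358x = 58.471 + 2.439x → x* = 8.3802.
Gap = |13.9422 − 8.3802| = 5.5620.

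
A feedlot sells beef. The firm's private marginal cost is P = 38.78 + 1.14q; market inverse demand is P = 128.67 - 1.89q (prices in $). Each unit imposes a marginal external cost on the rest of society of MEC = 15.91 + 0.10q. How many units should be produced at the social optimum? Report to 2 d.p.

q* = 23.64

Social marginal cost = private MC + MEC = 54.69 + 1.24q.
Set SMC = demand: 54.69 + 1.24q = 128.67 - 1.89q → q* = 23.6358.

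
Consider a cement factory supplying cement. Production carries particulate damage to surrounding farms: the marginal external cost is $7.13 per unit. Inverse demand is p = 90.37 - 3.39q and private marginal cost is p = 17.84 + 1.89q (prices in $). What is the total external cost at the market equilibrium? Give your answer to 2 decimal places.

$97.94

Market equilibrium (private): 17.84 + 1.89q = 90.37 - 3.39q → q_m = 13.7367.
Total external cost = MEC × q_m = 7.13 × 13.7367 = 97.9427.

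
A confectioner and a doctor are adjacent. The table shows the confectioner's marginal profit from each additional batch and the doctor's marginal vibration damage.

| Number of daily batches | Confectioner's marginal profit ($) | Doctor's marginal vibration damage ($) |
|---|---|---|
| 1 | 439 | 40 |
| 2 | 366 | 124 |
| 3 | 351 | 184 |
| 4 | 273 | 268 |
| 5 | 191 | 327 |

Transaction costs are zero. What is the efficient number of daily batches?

Bargaining reaches the level where marginal profit last exceeds marginal vibration damage.
That holds through level 4 (273 ≥ 268) but not at 5 (191 < 327).

4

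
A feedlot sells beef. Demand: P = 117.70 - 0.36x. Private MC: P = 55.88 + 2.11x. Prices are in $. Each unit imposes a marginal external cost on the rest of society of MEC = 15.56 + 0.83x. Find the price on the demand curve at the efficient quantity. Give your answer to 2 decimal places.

Social marginal cost = private MC + MEC = 71.44 + 2.94x.
Set SMC = demand: 71.44 + 2.94x = 117.70 - 0.36x → x* = 14.0182.
Consumer price on the demand curve at x*: 117.70 − 0.36×14.0182 = 112.6534.

P = $112.65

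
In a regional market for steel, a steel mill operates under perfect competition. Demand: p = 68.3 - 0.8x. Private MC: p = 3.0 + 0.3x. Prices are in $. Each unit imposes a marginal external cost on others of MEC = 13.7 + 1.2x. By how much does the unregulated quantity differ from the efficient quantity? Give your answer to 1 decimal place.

Market equilibrium (private): 3.0 + 0.3x = 68.3 - 0.8x → x_m = 59.3636.
Social marginal cost = private MC + MEC = 16.7 + 1.5x.
Set SMC = demand: 16.7 + 1.5x = 68.3 - 0.8x → x* = 22.4348.
Gap = |59.3636 − 22.4348| = 36.9288.

36.9 units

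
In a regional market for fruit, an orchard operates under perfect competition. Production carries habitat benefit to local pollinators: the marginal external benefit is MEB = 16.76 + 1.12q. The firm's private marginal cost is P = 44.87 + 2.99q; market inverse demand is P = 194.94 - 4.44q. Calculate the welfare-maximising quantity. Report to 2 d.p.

Social marginal cost = private MC − MEB = 28.11 + 1.87q.
Set SMC = demand: 28.11 + 1.87q = 194.94 - 4.44q → q* = 26.4390.

q* = 26.44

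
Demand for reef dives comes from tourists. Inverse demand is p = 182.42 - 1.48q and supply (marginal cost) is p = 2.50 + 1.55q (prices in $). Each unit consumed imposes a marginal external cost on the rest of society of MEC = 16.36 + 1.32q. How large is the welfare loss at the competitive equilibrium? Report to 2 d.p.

Market equilibrium (private): 2.50 + 1.55q = 182.42 - 1.48q → q_m = 59.3795.
Social marginal benefit = demand − MEC = 166.06 - 2.80q.
Set SMB = MC: 166.06 - 2.80q = 2.50 + 1.55q → q* = 37.6000.
The welfare-loss triangle has base |q_m − q*| and height MEC(q_m) (the vertical gap between SMB and MC is zero at q* and MEC at q_m).
DWL = ½ × 21.7795 × 94.7410 = 1031.7058.

DWL = $1031.71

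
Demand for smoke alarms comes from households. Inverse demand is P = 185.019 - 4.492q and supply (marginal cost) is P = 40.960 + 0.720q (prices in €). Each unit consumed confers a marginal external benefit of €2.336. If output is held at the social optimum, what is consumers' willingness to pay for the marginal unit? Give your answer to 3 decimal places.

P = €58.847

Social marginal benefit = demand + MEB = 187.355 - 4.492q.
Set SMB = MC: 187.355 - 4.492q = 40.960 + 0.720q → q* = 28.0881.
Consumer price on the demand curve at q*: 185.019 − 4.492×28.0881 = 58.8473.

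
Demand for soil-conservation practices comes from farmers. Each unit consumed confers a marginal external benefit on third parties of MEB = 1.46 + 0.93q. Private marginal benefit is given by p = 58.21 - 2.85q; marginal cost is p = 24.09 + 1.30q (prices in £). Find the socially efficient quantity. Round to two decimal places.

q* = 11.05

Social marginal benefit = demand + MEB = 59.67 - 1.92q.
Set SMB = MC: 59.67 - 1.92q = 24.09 + 1.30q → q* = 11.0497.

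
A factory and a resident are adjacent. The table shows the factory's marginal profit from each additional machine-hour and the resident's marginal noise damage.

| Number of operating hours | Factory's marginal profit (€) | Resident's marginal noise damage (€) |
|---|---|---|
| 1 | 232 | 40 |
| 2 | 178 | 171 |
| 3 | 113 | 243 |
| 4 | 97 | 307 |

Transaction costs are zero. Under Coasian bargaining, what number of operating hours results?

Bargaining reaches the level where marginal profit last exceeds marginal noise damage.
That holds through level 2 (178 ≥ 171) but not at 3 (113 < 243).

2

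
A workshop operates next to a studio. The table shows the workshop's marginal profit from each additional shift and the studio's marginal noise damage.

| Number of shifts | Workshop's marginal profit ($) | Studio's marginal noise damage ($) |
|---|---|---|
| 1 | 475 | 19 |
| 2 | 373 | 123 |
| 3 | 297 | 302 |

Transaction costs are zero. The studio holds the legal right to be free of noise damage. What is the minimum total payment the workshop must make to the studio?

$142

Efficient level: marginal profit ≥ marginal noise damage through level 2, so k* = 2.
With the studio holding the right, the workshop must at least compensate total damage at k*: 19 + 123 = 142.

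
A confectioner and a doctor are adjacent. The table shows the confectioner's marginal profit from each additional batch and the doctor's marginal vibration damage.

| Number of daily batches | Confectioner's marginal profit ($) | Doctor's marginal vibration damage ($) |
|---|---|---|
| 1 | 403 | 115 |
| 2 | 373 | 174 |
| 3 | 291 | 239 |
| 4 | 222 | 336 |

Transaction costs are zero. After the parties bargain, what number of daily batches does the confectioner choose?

Bargaining reaches the level where marginal profit last exceeds marginal vibration damage.
That holds through level 3 (291 ≥ 239) but not at 4 (222 < 336).

3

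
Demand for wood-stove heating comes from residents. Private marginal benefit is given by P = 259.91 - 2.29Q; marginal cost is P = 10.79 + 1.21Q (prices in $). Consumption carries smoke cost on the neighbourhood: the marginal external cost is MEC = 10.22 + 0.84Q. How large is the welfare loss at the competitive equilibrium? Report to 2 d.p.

Market equilibrium (private): 10.79 + 1.21Q = 259.91 - 2.29Q → Q_m = 71.1771.
Social marginal benefit = demand − MEC = 249.69 - 3.13Q.
Set SMB = MC: 249.69 - 3.13Q = 10.79 + 1.21Q → Q* = 55.0461.
Height of the DWL triangle at Q_m is MC(Q_m) − SMB(Q_m) = MEC(Q_m) = 70.0088.
DWL = ½ × 16.1310 × 70.0088 = 564.6560.

DWL = $564.66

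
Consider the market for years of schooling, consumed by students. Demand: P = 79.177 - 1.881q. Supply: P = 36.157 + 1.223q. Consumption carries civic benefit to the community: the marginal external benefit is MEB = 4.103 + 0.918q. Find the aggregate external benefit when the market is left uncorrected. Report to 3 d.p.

145.033

Market equilibrium (private): 36.157 + 1.223q = 79.177 - 1.881q → q_m = 13.8595.
Total external benefit = ∫₀^{q_m} (4.103 + 0.918q) dq = 4.103×13.8595 + ½×0.918×13.8595² = 145.0329.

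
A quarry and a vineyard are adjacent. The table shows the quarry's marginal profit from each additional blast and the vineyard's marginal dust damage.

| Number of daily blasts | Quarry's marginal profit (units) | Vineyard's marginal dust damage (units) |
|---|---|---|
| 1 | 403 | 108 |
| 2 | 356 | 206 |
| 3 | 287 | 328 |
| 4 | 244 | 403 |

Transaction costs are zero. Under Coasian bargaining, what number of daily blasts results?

2

Bargaining reaches the level where marginal profit last exceeds marginal dust damage.
That holds through level 2 (356 ≥ 206) but not at 3 (287 < 328).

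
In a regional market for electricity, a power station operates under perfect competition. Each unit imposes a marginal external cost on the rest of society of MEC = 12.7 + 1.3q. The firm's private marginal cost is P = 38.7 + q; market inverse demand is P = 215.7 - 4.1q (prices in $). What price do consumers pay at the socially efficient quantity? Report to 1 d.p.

Social marginal cost = private MC + MEC = 51.4 + 2.3q.
Set SMC = demand: 51.4 + 2.3q = 215.7 - 4.1q → q* = 25.6719.
Consumer price on the demand curve at q*: 215.7 − 4.1×25.6719 = 110.4452.

P = $110.4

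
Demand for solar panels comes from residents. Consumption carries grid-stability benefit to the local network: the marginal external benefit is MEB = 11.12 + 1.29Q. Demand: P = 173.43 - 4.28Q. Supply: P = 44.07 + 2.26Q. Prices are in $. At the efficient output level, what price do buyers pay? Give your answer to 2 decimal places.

P = $58.91

Social marginal benefit = demand + MEB = 184.55 - 2.99Q.
Set SMB = MC: 184.55 - 2.99Q = 44.07 + 2.26Q → Q* = 26.7581.
Consumer price on the demand curve at Q*: 173.43 − 4.28×26.7581 = 58.9053.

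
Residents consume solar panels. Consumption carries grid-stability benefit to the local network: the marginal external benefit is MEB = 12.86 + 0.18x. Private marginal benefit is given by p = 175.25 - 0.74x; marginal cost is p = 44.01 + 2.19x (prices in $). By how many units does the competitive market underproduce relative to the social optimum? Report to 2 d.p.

Market equilibrium (private): 44.01 + 2.19x = 175.25 - 0.74x → x_m = 44.7918.
Social marginal benefit = demand + MEB = 188.11 - 0.56x.
Set SMB = MC: 188.11 - 0.56x = 44.01 + 2.19x → x* = 52.4000.
Gap = |44.7918 − 52.4000| = 7.6082.

7.61 units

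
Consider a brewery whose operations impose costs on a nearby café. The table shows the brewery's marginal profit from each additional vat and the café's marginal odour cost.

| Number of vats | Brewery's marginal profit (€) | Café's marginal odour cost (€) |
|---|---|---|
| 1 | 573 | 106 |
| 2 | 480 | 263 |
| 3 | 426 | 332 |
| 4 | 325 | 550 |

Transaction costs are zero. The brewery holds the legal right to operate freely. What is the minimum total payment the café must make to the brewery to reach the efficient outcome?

Left alone the brewery would choose level 4 (marginal profit stays positive).
Efficient level: k* = 3 (marginal profit ≥ marginal odour cost through 3).
The café must at least cover the brewery's forgone profit from cutting 4→3: 325 = 325.

€325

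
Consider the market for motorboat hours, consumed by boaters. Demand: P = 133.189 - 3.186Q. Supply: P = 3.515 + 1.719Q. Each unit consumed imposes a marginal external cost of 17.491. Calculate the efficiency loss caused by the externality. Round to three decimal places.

Market equilibrium (private): 3.515 + 1.719Q = 133.189 - 3.186Q → Q_m = 26.4371.
Social marginal benefit = demand − MEC = 115.698 - 3.186Q.
Set SMB = MC: 115.698 - 3.186Q = 3.515 + 1.719Q → Q* = 22.8712.
The loss is the area between SMB and MC from Q* to Q_m; with linear curves that's a triangle of height MEC(Q_m).
DWL = ½ × 3.5659 × 17.4910 = 31.1856.

DWL = 31.186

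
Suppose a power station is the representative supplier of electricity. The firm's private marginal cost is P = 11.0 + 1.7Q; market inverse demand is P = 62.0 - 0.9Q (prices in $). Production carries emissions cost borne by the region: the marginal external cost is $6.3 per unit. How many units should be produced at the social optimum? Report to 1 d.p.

Social marginal cost = private MC + MEC = 17.3 + 1.7Q.
Set SMC = demand: 17.3 + 1.7Q = 62.0 - 0.9Q → Q* = 17.1923.

Q* = 17.2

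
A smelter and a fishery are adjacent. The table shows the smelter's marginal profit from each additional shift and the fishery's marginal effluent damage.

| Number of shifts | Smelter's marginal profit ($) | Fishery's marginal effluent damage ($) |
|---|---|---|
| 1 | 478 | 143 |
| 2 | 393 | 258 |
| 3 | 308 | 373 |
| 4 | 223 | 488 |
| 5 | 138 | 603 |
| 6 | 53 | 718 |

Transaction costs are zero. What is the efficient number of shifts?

Bargaining reaches the level where marginal profit last exceeds marginal effluent damage.
That holds through level 2 (393 ≥ 258) but not at 3 (308 < 373).

2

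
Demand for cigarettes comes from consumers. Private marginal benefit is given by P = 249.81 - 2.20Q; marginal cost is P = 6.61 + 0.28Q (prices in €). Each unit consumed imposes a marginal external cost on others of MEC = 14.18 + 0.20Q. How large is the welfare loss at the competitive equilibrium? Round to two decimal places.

Market equilibrium (private): 6.61 + 0.28Q = 249.81 - 2.20Q → Q_m = 98.0645.
Social marginal benefit = demand − MEC = 235.63 - 2.40Q.
Set SMB = MC: 235.63 - 2.40Q = 6.61 + 0.28Q → Q* = 85.4552.
Height of the DWL triangle at Q_m is MC(Q_m) − SMB(Q_m) = MEC(Q_m) = 33.7929.
DWL = ½ × 12.6093 × 33.7929 = 213.0524.

DWL = €213.05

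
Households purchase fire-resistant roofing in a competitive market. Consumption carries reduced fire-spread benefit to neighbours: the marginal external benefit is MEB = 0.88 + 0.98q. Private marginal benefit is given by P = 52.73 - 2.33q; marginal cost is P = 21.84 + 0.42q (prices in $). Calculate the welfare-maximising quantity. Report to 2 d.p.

Social marginal benefit = demand + MEB = 53.61 - 1.35q.
Set SMB = MC: 53.61 - 1.35q = 21.84 + 0.42q → q* = 17.9492.

q* = 17.95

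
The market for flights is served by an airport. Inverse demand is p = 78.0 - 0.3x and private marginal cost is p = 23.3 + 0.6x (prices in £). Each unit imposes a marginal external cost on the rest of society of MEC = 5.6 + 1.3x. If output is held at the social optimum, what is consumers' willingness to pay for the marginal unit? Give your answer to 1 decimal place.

Social marginal cost = private MC + MEC = 28.9 + 1.9x.
Set SMC = demand: 28.9 + 1.9x = 78.0 - 0.3x → x* = 22.3182.
Consumer price on the demand curve at x*: 78.0 − 0.3×22.3182 = 71.3045.

P = £71.3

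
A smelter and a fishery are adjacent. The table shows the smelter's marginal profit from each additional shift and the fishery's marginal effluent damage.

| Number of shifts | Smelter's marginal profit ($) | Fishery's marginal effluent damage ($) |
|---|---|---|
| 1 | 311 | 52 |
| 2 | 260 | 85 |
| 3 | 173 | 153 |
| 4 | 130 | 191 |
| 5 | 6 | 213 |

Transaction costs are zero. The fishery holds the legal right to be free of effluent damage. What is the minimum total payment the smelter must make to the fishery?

$290

Efficient level: marginal profit ≥ marginal effluent damage through level 3, so k* = 3.
With the fishery holding the right, the smelter must at least compensate total damage at k*: 52 + 85 + 153 = 290.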